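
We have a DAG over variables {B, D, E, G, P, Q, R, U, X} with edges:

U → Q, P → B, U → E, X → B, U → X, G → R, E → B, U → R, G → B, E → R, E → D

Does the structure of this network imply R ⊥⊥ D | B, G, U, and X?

No — R and D are not d-separated given {B, G, U, X}.

Enumerating the 5 paths from R to D and testing each for blocking by {B, G, U, X}:
  1. R ← E → D — E:fork[open] ⇒ active
  2. R ← G → B ← E → D — G:fork[blocks]; B:collider[open]; E:fork[open] ⇒ blocked
  3. R ← G → B ← X ← U → E → D — G:fork[blocks]; B:collider[open]; X:chain[blocks]; U:fork[blocks]; E:chain[open] ⇒ blocked
  4. R ← U → E → D — U:fork[blocks]; E:chain[open] ⇒ blocked
  5. R ← U → X → B ← E → D — U:fork[blocks]; X:chain[blocks]; B:collider[open]; E:fork[open] ⇒ blocked
Since the path R ← E → D is active, R and D are not d-separated given {B, G, U, X}.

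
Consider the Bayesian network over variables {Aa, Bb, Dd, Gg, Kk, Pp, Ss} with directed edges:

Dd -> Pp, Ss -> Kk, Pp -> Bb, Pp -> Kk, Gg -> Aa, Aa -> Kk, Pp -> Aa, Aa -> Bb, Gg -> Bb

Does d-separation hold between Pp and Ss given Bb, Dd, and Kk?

No — Pp and Ss are not d-separated given {Bb, Dd, Kk}.

We examine all 4 paths between Pp and Ss:
Path 1: Pp → Kk ← Ss
  Kk is a collider and Kk is conditioned on, which opens it — no node blocks this path, so it is active.
Path 2: Pp → Aa → Kk ← Ss
  Aa is a chain and Aa is not conditioned on; Kk is a collider and Kk is conditioned on, which opens it — no node blocks this path, so it is active.
Path 3: Pp → Bb ← Gg → Aa → Kk ← Ss
  Bb is a collider and Bb is conditioned on, which opens it; Gg is a fork and Gg is not conditioned on; Aa is a chain and Aa is not conditioned on; Kk is a collider and Kk is conditioned on, which opens it — no node blocks this path, so it is active.
Path 4: Pp → Bb ← Aa → Kk ← Ss
  Bb is a collider and Bb is conditioned on, which opens it; Aa is a fork and Aa is not conditioned on; Kk is a collider and Kk is conditioned on, which opens it — no node blocks this path, so it is active.
At least one path is unblocked, so d-separation fails.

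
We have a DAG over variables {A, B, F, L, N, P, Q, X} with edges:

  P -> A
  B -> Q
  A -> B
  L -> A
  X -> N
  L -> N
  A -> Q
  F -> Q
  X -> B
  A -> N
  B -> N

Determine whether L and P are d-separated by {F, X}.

Enumerating the 6 paths from L to P and testing each for blocking by {F, X}:
Path 1: L → N ← B → Q ← A ← P
  N is a collider here and neither N nor any of its descendants is conditioned on, so the collider stays closed — the path is blocked at N.
Path 2: L → N ← B ← A ← P
  N is a collider here and neither N nor any of its descendants is conditioned on, so the collider stays closed — the path is blocked at N.
Path 3: L → N ← X → B → Q ← A ← P
  N is a collider here and neither N nor any of its descendants is conditioned on, so the collider stays closed — the path is blocked at N.
Path 4: L → N ← X → B ← A ← P
  N is a collider here and neither N nor any of its descendants is conditioned on, so the collider stays closed — the path is blocked at N.
Path 5: L → N ← A ← P
  N is a collider here and neither N nor any of its descendants is conditioned on, so the collider stays closed — the path is blocked at N.
Path 6: L → A ← P
  A is a collider here and neither A nor any of its descendants is conditioned on, so the collider stays closed — the path is blocked at A.
Every path is blocked, so L and P are d-separated given {F, X}.

Yes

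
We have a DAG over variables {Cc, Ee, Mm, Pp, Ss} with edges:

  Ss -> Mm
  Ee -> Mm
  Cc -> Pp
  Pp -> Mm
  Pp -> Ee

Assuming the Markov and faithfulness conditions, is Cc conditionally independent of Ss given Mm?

No — Cc and Ss are not d-separated given {Mm}.

We examine all 2 paths between Cc and Ss:
Path 1: Cc → Pp → Ee → Mm ← Ss
  Pp is a chain and Pp is not conditioned on; Ee is a chain and Ee is not conditioned on; Mm is a collider and Mm is conditioned on, which opens it — no node blocks this path, so it is active.
Path 2: Cc → Pp → Mm ← Ss
  Pp is a chain and Pp is not conditioned on; Mm is a collider and Mm is conditioned on, which opens it — no node blocks this path, so it is active.
At least one path is unblocked, so d-separation fails.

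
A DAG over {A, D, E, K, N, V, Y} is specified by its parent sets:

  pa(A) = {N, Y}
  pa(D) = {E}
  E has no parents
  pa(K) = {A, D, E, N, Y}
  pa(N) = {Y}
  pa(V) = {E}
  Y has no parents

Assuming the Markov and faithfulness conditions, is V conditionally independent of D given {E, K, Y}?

Yes

There are 2 undirected paths between V and D; checking each against the conditioning set {E, K, Y}:
  1. V ← E → D — E:fork[blocks] ⇒ blocked
  2. V ← E → K ← D — E:fork[blocks]; K:collider[open] ⇒ blocked
Every path is blocked, so V and D are d-separated given {E, K, Y}.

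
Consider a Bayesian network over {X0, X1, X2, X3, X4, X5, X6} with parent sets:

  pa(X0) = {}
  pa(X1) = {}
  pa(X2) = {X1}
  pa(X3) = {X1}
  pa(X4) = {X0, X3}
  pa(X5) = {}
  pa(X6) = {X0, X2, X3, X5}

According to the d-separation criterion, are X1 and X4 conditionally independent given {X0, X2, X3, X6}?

Yes — X1 and X4 are d-separated given {X0, X2, X3, X6}.

4 paths connect X1 and X4; each must be blocked for d-separation to hold:
Path 1: X1 → X3 → X4
  X3 is a chain here and X3 is conditioned on, so the path is blocked at X3.
Path 2: X1 → X3 → X6 ← X0 → X4
  X3 is a chain here and X3 is conditioned on, so the path is blocked at X3.
Path 3: X1 → X2 → X6 ← X3 → X4
  X2 is a chain here and X2 is conditioned on, so the path is blocked at X2.
Path 4: X1 → X2 → X6 ← X0 → X4
  X2 is a chain here and X2 is conditioned on, so the path is blocked at X2.
Every path is blocked, so X1 and X4 are d-separated given {X0, X2, X3, X6}.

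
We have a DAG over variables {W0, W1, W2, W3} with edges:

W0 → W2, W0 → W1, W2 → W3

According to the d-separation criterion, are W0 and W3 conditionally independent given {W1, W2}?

Yes

There is one path between W0 and W3:
Path 1: W0 → W2 → W3
  W2 is a chain here and W2 is conditioned on, so the path is blocked at W2.
All paths are blocked; W0 ⊥ W3 | {W1, W2} holds.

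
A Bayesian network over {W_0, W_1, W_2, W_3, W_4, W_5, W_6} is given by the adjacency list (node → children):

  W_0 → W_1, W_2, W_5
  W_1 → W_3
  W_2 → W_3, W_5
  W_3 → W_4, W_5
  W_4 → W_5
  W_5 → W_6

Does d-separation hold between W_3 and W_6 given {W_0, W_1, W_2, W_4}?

No — W_3 and W_6 are not d-separated given {W_0, W_1, W_2, W_4}.

6 paths connect W_3 and W_6; each must be blocked for d-separation to hold:
  1. W_3 → W_4 → W_5 → W_6 — W_4:chain[blocks]; W_5:chain[open] ⇒ blocked
  2. W_3 ← W_1 ← W_0 → W_5 → W_6 — W_1:chain[blocks]; W_0:fork[blocks]; W_5:chain[open] ⇒ blocked
  3. W_3 ← W_1 ← W_0 → W_2 → W_5 → W_6 — W_1:chain[blocks]; W_0:fork[blocks]; W_2:chain[blocks]; W_5:chain[open] ⇒ blocked
  4. W_3 → W_5 → W_6 — W_5:chain[open] ⇒ active
  5. W_3 ← W_2 → W_5 → W_6 — W_2:fork[blocks]; W_5:chain[open] ⇒ blocked
  6. W_3 ← W_2 ← W_0 → W_5 → W_6 — W_2:chain[blocks]; W_0:fork[blocks]; W_5:chain[open] ⇒ blocked
Because an active path exists, W_3 and W_6 are not d-separated.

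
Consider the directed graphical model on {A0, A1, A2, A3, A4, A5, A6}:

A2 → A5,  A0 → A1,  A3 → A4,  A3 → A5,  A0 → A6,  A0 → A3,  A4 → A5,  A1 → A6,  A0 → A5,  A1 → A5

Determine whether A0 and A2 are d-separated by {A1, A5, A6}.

5 paths connect A0 and A2; each must be blocked for d-separation to hold:
  1. A0 → A3 → A5 ← A2 — A3:chain[open]; A5:collider[open] ⇒ active
  2. A0 → A3 → A4 → A5 ← A2 — A3:chain[open]; A4:chain[open]; A5:collider[open] ⇒ active
  3. A0 → A5 ← A2 — A5:collider[open] ⇒ active
  4. A0 → A1 → A5 ← A2 — A1:chain[blocks]; A5:collider[open] ⇒ blocked
  5. A0 → A6 ← A1 → A5 ← A2 — A6:collider[open]; A1:fork[blocks]; A5:collider[open] ⇒ blocked
Since the path A0 → A3 → A5 ← A2 is active, A0 and A2 are not d-separated given {A1, A5, A6}.

No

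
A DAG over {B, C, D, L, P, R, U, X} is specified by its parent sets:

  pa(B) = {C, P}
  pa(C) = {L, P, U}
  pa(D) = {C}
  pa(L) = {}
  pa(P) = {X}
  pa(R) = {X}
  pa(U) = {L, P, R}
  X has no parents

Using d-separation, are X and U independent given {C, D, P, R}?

Yes — X and U are d-separated given {C, D, P, R}.

Enumerating the 6 paths from X to U and testing each for blocking by {C, D, P, R}:
Path 1: X → R → U
  R is a chain here and R is conditioned on, so the path is blocked at R.
Path 2: X → P → U
  P is a chain here and P is conditioned on, so the path is blocked at P.
Path 3: X → P → B ← C ← L → U
  P is a chain here and P is conditioned on, so the path is blocked at P.
Path 4: X → P → B ← C ← U
  P is a chain here and P is conditioned on, so the path is blocked at P.
Path 5: X → P → C ← L → U
  P is a chain here and P is conditioned on, so the path is blocked at P.
Path 6: X → P → C ← U
  P is a chain here and P is conditioned on, so the path is blocked at P.
Every path is blocked, so X and U are d-separated given {C, D, P, R}.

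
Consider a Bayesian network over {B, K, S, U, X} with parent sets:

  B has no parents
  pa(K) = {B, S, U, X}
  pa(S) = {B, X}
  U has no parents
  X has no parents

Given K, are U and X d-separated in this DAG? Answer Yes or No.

No

There are 3 undirected paths between U and X; checking each against the conditioning set {K}:
Path 1: U → K ← B → S ← X
  K is a collider and K is conditioned on, which opens it; B is a fork and B is not conditioned on; S is a collider and its descendant K is conditioned on, which opens it — no node blocks this path, so it is active.
Path 2: U → K ← X
  K is a collider and K is conditioned on, which opens it — no node blocks this path, so it is active.
Path 3: U → K ← S ← X
  K is a collider and K is conditioned on, which opens it; S is a chain and S is not conditioned on — no node blocks this path, so it is active.
Since the path U → K ← B → S ← X is active, U and X are not d-separated given {K}.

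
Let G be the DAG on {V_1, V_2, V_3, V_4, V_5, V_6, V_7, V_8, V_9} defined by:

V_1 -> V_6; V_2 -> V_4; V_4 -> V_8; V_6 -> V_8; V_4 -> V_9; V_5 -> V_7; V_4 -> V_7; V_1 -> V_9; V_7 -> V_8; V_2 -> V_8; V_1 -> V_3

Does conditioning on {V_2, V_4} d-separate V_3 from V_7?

Yes

Enumerating the 6 paths from V_3 to V_7 and testing each for blocking by {V_2, V_4}:
  1. V_3 ← V_1 → V_9 ← V_4 → V_7 — V_1:fork[open]; V_9:collider[blocks]; V_4:fork[blocks] ⇒ blocked
  2. V_3 ← V_1 → V_9 ← V_4 ← V_2 → V_8 ← V_7 — V_1:fork[open]; V_9:collider[blocks]; V_4:chain[blocks]; V_2:fork[blocks]; V_8:collider[blocks] ⇒ blocked
  3. V_3 ← V_1 → V_9 ← V_4 → V_8 ← V_7 — V_1:fork[open]; V_9:collider[blocks]; V_4:fork[blocks]; V_8:collider[blocks] ⇒ blocked
  4. V_3 ← V_1 → V_6 → V_8 ← V_7 — V_1:fork[open]; V_6:chain[open]; V_8:collider[blocks] ⇒ blocked
  5. V_3 ← V_1 → V_6 → V_8 ← V_2 → V_4 → V_7 — V_1:fork[open]; V_6:chain[open]; V_8:collider[blocks]; V_2:fork[blocks]; V_4:chain[blocks] ⇒ blocked
  6. V_3 ← V_1 → V_6 → V_8 ← V_4 → V_7 — V_1:fork[open]; V_6:chain[open]; V_8:collider[blocks]; V_4:fork[blocks] ⇒ blocked
Since every path is blocked, d-separation holds.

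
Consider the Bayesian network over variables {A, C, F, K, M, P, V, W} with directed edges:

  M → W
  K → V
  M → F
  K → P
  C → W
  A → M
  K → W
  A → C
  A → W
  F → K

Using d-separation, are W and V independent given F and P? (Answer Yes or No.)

No

4 paths connect W and V; each must be blocked for d-separation to hold:
  1. W ← K → V — K:fork[open] ⇒ active
  2. W ← M → F → K → V — M:fork[open]; F:chain[blocks]; K:chain[open] ⇒ blocked
  3. W ← C ← A → M → F → K → V — C:chain[open]; A:fork[open]; M:chain[open]; F:chain[blocks]; K:chain[open] ⇒ blocked
  4. W ← A → M → F → K → V — A:fork[open]; M:chain[open]; F:chain[blocks]; K:chain[open] ⇒ blocked
At least one path is unblocked, so d-separation fails.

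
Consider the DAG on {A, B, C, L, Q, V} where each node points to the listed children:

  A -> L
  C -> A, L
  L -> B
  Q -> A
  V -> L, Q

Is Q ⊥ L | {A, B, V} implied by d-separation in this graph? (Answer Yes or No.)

There are 3 undirected paths between Q and L; checking each against the conditioning set {A, B, V}:
Path 1: Q ← V → L
  V is a fork here and V is conditioned on, so the path is blocked at V.
Path 2: Q → A → L
  A is a chain here and A is conditioned on, so the path is blocked at A.
Path 3: Q → A ← C → L
  A is a collider and A is conditioned on, which opens it; C is a fork and C is not conditioned on — no node blocks this path, so it is active.
At least one path is unblocked, so d-separation fails.

No — Q and L are not d-separated given {A, B, V}.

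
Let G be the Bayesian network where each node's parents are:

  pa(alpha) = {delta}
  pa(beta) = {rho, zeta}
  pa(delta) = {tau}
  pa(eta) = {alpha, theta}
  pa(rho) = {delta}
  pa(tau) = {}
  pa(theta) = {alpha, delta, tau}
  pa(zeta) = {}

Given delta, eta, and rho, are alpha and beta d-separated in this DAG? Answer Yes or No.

Enumerating the 5 paths from alpha to beta and testing each for blocking by {delta, eta, rho}:
  1. alpha → eta ← theta ← delta → rho → beta — eta:collider[open]; theta:chain[open]; delta:fork[blocks]; rho:chain[blocks] ⇒ blocked
  2. alpha → eta ← theta ← tau → delta → rho → beta — eta:collider[open]; theta:chain[open]; tau:fork[open]; delta:chain[blocks]; rho:chain[blocks] ⇒ blocked
  3. alpha → theta ← delta → rho → beta — theta:collider[open]; delta:fork[blocks]; rho:chain[blocks] ⇒ blocked
  4. alpha → theta ← tau → delta → rho → beta — theta:collider[open]; tau:fork[open]; delta:chain[blocks]; rho:chain[blocks] ⇒ blocked
  5. alpha ← delta → rho → beta — delta:fork[blocks]; rho:chain[blocks] ⇒ blocked
All paths are blocked; alpha ⊥ beta | {delta, eta, rho} holds.

Yes — alpha and beta are d-separated given {delta, eta, rho}.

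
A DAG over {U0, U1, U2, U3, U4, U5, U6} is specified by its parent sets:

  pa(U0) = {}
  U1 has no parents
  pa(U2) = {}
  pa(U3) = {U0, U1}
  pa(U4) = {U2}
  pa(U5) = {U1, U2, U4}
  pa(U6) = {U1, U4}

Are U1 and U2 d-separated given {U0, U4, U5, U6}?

There are 4 undirected paths between U1 and U2; checking each against the conditioning set {U0, U4, U5, U6}:
Path 1: U1 → U6 ← U4 → U5 ← U2
  U4 is a fork here and U4 is conditioned on, so the path is blocked at U4.
Path 2: U1 → U6 ← U4 ← U2
  U4 is a chain here and U4 is conditioned on, so the path is blocked at U4.
Path 3: U1 → U5 ← U4 ← U2
  U4 is a chain here and U4 is conditioned on, so the path is blocked at U4.
Path 4: U1 → U5 ← U2
  U5 is a collider and U5 is conditioned on, which opens it — no node blocks this path, so it is active.
At least one path is unblocked, so d-separation fails.

No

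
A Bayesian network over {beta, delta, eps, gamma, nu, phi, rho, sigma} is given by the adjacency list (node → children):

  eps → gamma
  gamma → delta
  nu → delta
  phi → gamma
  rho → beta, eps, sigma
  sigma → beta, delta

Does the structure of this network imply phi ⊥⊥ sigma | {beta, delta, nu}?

There are 3 undirected paths between phi and sigma; checking each against the conditioning set {beta, delta, nu}:
Path 1: phi → gamma ← eps ← rho → beta ← sigma
  gamma is a collider and its descendant delta is conditioned on, which opens it; eps is a chain and eps is not conditioned on; rho is a fork and rho is not conditioned on; beta is a collider and beta is conditioned on, which opens it — no node blocks this path, so it is active.
Path 2: phi → gamma ← eps ← rho → sigma
  gamma is a collider and its descendant delta is conditioned on, which opens it; eps is a chain and eps is not conditioned on; rho is a fork and rho is not conditioned on — no node blocks this path, so it is active.
Path 3: phi → gamma → delta ← sigma
  gamma is a chain and gamma is not conditioned on; delta is a collider and delta is conditioned on, which opens it — no node blocks this path, so it is active.
At least one path is unblocked, so d-separation fails.

No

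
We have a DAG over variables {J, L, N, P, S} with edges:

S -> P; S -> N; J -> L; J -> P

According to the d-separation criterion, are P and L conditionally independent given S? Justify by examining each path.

There is one path between P and L:
  1. P ← J → L — J:fork[open] ⇒ active
Because an active path exists, P and L are not d-separated.

No — P and L are not d-separated given {S}.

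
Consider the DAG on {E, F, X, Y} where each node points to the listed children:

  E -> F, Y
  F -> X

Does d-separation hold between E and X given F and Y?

There is one path between E and X:
  1. E → F → X — F:chain[blocks] ⇒ blocked
All paths are blocked; E ⊥ X | {F, Y} holds.

Yes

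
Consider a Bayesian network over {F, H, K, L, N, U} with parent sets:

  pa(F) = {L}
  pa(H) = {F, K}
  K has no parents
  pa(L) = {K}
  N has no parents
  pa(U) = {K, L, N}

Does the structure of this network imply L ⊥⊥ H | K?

There are 3 undirected paths between L and H; checking each against the conditioning set {K}:
Path 1: L → F → H
  F is a chain and F is not conditioned on — no node blocks this path, so it is active.
Path 2: L → U ← K → H
  U is a collider here and neither U nor any of its descendants is conditioned on, so the collider stays closed — the path is blocked at U.
Path 3: L ← K → H
  K is a fork here and K is conditioned on, so the path is blocked at K.
Since the path L → F → H is active, L and H are not d-separated given {K}.

No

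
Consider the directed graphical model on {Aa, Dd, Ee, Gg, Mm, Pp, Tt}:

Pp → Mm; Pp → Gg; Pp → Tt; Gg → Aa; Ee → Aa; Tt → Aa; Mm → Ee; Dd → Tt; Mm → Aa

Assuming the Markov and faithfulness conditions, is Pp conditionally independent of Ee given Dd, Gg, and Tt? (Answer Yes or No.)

6 paths connect Pp and Ee; each must be blocked for d-separation to hold:
  1. Pp → Tt → Aa ← Ee — Tt:chain[blocks]; Aa:collider[blocks] ⇒ blocked
  2. Pp → Tt → Aa ← Mm → Ee — Tt:chain[blocks]; Aa:collider[blocks]; Mm:fork[open] ⇒ blocked
  3. Pp → Mm → Aa ← Ee — Mm:chain[open]; Aa:collider[blocks] ⇒ blocked
  4. Pp → Mm → Ee — Mm:chain[open] ⇒ active
  5. Pp → Gg → Aa ← Ee — Gg:chain[blocks]; Aa:collider[blocks] ⇒ blocked
  6. Pp → Gg → Aa ← Mm → Ee — Gg:chain[blocks]; Aa:collider[blocks]; Mm:fork[open] ⇒ blocked
Since the path Pp → Mm → Ee is active, Pp and Ee are not d-separated given {Dd, Gg, Tt}.

No — Pp and Ee are not d-separated given {Dd, Gg, Tt}.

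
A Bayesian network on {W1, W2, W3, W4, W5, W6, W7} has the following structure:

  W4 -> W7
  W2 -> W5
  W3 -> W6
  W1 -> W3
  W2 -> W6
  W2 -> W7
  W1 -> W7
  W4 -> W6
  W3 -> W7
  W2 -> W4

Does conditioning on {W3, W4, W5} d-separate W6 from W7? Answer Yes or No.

6 paths connect W6 and W7; each must be blocked for d-separation to hold:
  1. W6 ← W2 → W7 — W2:fork[open] ⇒ active
  2. W6 ← W2 → W4 → W7 — W2:fork[open]; W4:chain[blocks] ⇒ blocked
  3. W6 ← W3 → W7 — W3:fork[blocks] ⇒ blocked
  4. W6 ← W3 ← W1 → W7 — W3:chain[blocks]; W1:fork[open] ⇒ blocked
  5. W6 ← W4 ← W2 → W7 — W4:chain[blocks]; W2:fork[open] ⇒ blocked
  6. W6 ← W4 → W7 — W4:fork[blocks] ⇒ blocked
Because an active path exists, W6 and W7 are not d-separated.

No — W6 and W7 are not d-separated given {W3, W4, W5}.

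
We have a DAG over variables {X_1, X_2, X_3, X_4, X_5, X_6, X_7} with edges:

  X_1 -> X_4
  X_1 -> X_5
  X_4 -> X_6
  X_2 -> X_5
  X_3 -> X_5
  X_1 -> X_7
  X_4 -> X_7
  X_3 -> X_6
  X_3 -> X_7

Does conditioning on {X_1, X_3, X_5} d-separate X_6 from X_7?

No

6 paths connect X_6 and X_7; each must be blocked for d-separation to hold:
Path 1: X_6 ← X_3 → X_7
  X_3 is a fork here and X_3 is conditioned on, so the path is blocked at X_3.
Path 2: X_6 ← X_3 → X_5 ← X_1 → X_7
  X_3 is a fork here and X_3 is conditioned on, so the path is blocked at X_3.
Path 3: X_6 ← X_3 → X_5 ← X_1 → X_4 → X_7
  X_3 is a fork here and X_3 is conditioned on, so the path is blocked at X_3.
Path 4: X_6 ← X_4 → X_7
  X_4 is a fork and X_4 is not conditioned on — no node blocks this path, so it is active.
Path 5: X_6 ← X_4 ← X_1 → X_7
  X_1 is a fork here and X_1 is conditioned on, so the path is blocked at X_1.
Path 6: X_6 ← X_4 ← X_1 → X_5 ← X_3 → X_7
  X_1 is a fork here and X_1 is conditioned on, so the path is blocked at X_1.
Since the path X_6 ← X_4 → X_7 is active, X_6 and X_7 are not d-separated given {X_1, X_3, X_5}.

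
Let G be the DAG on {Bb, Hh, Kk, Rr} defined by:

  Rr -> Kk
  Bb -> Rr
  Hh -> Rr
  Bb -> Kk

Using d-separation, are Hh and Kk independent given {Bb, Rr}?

Enumerating the 2 paths from Hh to Kk and testing each for blocking by {Bb, Rr}:
Path 1: Hh → Rr ← Bb → Kk
  Bb is a fork here and Bb is conditioned on, so the path is blocked at Bb.
Path 2: Hh → Rr → Kk
  Rr is a chain here and Rr is conditioned on, so the path is blocked at Rr.
Since every path is blocked, d-separation holds.

Yes — Hh and Kk are d-separated given {Bb, Rr}.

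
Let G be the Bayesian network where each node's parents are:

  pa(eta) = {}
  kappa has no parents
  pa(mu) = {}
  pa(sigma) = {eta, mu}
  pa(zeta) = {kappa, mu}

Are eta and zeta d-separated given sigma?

No — eta and zeta are not d-separated given {sigma}.

The only undirected path from eta to zeta is:
Path 1: eta → sigma ← mu → zeta
  sigma is a collider and sigma is conditioned on, which opens it; mu is a fork and mu is not conditioned on — no node blocks this path, so it is active.
At least one path is unblocked, so d-separation fails.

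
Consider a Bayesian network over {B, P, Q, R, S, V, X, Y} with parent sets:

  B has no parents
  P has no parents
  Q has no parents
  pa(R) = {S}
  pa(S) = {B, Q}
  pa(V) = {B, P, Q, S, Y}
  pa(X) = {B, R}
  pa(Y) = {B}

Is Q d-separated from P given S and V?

No

There are 6 undirected paths between Q and P; checking each against the conditioning set {S, V}:
  1. Q → S → V ← P — S:chain[blocks]; V:collider[open] ⇒ blocked
  2. Q → S → R → X ← B → V ← P — S:chain[blocks]; R:chain[open]; X:collider[blocks]; B:fork[open]; V:collider[open] ⇒ blocked
  3. Q → S → R → X ← B → Y → V ← P — S:chain[blocks]; R:chain[open]; X:collider[blocks]; B:fork[open]; Y:chain[open]; V:collider[open] ⇒ blocked
  4. Q → S ← B → V ← P — S:collider[open]; B:fork[open]; V:collider[open] ⇒ active
  5. Q → S ← B → Y → V ← P — S:collider[open]; B:fork[open]; Y:chain[open]; V:collider[open] ⇒ active
  6. Q → V ← P — V:collider[open] ⇒ active
At least one path is unblocked, so d-separation fails.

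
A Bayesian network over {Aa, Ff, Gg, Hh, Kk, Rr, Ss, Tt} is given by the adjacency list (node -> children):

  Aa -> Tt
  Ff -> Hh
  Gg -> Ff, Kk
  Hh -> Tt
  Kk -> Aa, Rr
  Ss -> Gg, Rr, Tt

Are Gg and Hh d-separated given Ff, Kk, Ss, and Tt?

Yes

5 paths connect Gg and Hh; each must be blocked for d-separation to hold:
Path 1: Gg → Kk → Aa → Tt ← Hh
  Kk is a chain here and Kk is conditioned on, so the path is blocked at Kk.
Path 2: Gg → Kk → Rr ← Ss → Tt ← Hh
  Kk is a chain here and Kk is conditioned on, so the path is blocked at Kk.
Path 3: Gg → Ff → Hh
  Ff is a chain here and Ff is conditioned on, so the path is blocked at Ff.
Path 4: Gg ← Ss → Rr ← Kk → Aa → Tt ← Hh
  Ss is a fork here and Ss is conditioned on, so the path is blocked at Ss.
Path 5: Gg ← Ss → Tt ← Hh
  Ss is a fork here and Ss is conditioned on, so the path is blocked at Ss.
Since every path is blocked, d-separation holds.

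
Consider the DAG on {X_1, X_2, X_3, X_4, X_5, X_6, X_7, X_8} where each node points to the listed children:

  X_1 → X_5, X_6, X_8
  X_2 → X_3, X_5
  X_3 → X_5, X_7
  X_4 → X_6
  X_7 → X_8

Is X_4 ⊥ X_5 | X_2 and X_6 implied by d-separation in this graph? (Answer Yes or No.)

We examine all 3 paths between X_4 and X_5:
Path 1: X_4 → X_6 ← X_1 → X_8 ← X_7 ← X_3 ← X_2 → X_5
  X_8 is a collider here and neither X_8 nor any of its descendants is conditioned on, so the collider stays closed — the path is blocked at X_8.
Path 2: X_4 → X_6 ← X_1 → X_8 ← X_7 ← X_3 → X_5
  X_8 is a collider here and neither X_8 nor any of its descendants is conditioned on, so the collider stays closed — the path is blocked at X_8.
Path 3: X_4 → X_6 ← X_1 → X_5
  X_6 is a collider and X_6 is conditioned on, which opens it; X_1 is a fork and X_1 is not conditioned on — no node blocks this path, so it is active.
At least one path is unblocked, so d-separation fails.

No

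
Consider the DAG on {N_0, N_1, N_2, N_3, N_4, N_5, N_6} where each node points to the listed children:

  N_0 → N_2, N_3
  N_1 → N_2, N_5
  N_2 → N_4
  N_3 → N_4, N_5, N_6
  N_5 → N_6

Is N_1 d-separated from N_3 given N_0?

Yes

There are 4 undirected paths between N_1 and N_3; checking each against the conditioning set {N_0}:
Path 1: N_1 → N_5 ← N_3
  N_5 is a collider here and neither N_5 nor any of its descendants is conditioned on, so the collider stays closed — the path is blocked at N_5.
Path 2: N_1 → N_5 → N_6 ← N_3
  N_6 is a collider here and neither N_6 nor any of its descendants is conditioned on, so the collider stays closed — the path is blocked at N_6.
Path 3: N_1 → N_2 ← N_0 → N_3
  N_2 is a collider here and neither N_2 nor any of its descendants is conditioned on, so the collider stays closed — the path is blocked at N_2.
Path 4: N_1 → N_2 → N_4 ← N_3
  N_4 is a collider here and neither N_4 nor any of its descendants is conditioned on, so the collider stays closed — the path is blocked at N_4.
Every path is blocked, so N_1 and N_3 are d-separated given {N_0}.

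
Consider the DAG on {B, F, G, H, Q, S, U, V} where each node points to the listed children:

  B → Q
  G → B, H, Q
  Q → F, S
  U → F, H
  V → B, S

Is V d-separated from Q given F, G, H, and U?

Enumerating the 4 paths from V to Q and testing each for blocking by {F, G, H, U}:
  1. V → B ← G → H ← U → F ← Q — B:collider[open]; G:fork[blocks]; H:collider[open]; U:fork[blocks]; F:collider[open] ⇒ blocked
  2. V → B ← G → Q — B:collider[open]; G:fork[blocks] ⇒ blocked
  3. V → B → Q — B:chain[open] ⇒ active
  4. V → S ← Q — S:collider[blocks] ⇒ blocked
Since the path V → B → Q is active, V and Q are not d-separated given {F, G, H, U}.

No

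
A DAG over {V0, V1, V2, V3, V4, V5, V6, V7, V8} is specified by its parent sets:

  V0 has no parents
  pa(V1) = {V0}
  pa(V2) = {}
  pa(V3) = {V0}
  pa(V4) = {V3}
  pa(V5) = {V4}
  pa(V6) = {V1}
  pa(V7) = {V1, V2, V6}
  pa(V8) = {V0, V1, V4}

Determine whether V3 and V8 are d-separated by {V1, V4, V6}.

No

We examine all 3 paths between V3 and V8:
Path 1: V3 → V4 → V8
  V4 is a chain here and V4 is conditioned on, so the path is blocked at V4.
Path 2: V3 ← V0 → V8
  V0 is a fork and V0 is not conditioned on — no node blocks this path, so it is active.
Path 3: V3 ← V0 → V1 → V8
  V1 is a chain here and V1 is conditioned on, so the path is blocked at V1.
Because an active path exists, V3 and V8 are not d-separated.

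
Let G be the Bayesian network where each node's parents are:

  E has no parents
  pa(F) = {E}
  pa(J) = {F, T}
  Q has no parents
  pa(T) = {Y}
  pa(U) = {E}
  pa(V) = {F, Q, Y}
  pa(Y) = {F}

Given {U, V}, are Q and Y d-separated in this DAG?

No

We examine all 3 paths between Q and Y:
  1. Q → V ← Y — V:collider[open] ⇒ active
  2. Q → V ← F → Y — V:collider[open]; F:fork[open] ⇒ active
  3. Q → V ← F → J ← T ← Y — V:collider[open]; F:fork[open]; J:collider[blocks]; T:chain[open] ⇒ blocked
At least one path is unblocked, so d-separation fails.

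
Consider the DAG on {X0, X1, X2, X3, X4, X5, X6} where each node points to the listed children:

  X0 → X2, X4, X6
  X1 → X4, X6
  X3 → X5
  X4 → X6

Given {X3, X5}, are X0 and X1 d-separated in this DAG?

We examine all 4 paths between X0 and X1:
Path 1: X0 → X6 ← X1
  X6 is a collider here and neither X6 nor any of its descendants is conditioned on, so the collider stays closed — the path is blocked at X6.
Path 2: X0 → X6 ← X4 ← X1
  X6 is a collider here and neither X6 nor any of its descendants is conditioned on, so the collider stays closed — the path is blocked at X6.
Path 3: X0 → X4 ← X1
  X4 is a collider here and neither X4 nor any of its descendants is conditioned on, so the collider stays closed — the path is blocked at X4.
Path 4: X0 → X4 → X6 ← X1
  X6 is a collider here and neither X6 nor any of its descendants is conditioned on, so the collider stays closed — the path is blocked at X6.
Every path is blocked, so X0 and X1 are d-separated given {X3, X5}.

Yes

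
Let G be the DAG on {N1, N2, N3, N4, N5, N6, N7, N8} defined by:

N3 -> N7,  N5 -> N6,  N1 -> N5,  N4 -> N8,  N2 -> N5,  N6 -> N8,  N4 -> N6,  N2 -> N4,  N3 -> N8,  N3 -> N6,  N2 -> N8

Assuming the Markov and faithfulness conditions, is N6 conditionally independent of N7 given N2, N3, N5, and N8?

Yes

6 paths connect N6 and N7; each must be blocked for d-separation to hold:
Path 1: N6 → N8 ← N3 → N7
  N3 is a fork here and N3 is conditioned on, so the path is blocked at N3.
Path 2: N6 ← N4 → N8 ← N3 → N7
  N3 is a fork here and N3 is conditioned on, so the path is blocked at N3.
Path 3: N6 ← N4 ← N2 → N8 ← N3 → N7
  N2 is a fork here and N2 is conditioned on, so the path is blocked at N2.
Path 4: N6 ← N3 → N7
  N3 is a fork here and N3 is conditioned on, so the path is blocked at N3.
Path 5: N6 ← N5 ← N2 → N8 ← N3 → N7
  N5 is a chain here and N5 is conditioned on, so the path is blocked at N5.
Path 6: N6 ← N5 ← N2 → N4 → N8 ← N3 → N7
  N5 is a chain here and N5 is conditioned on, so the path is blocked at N5.
All paths are blocked; N6 ⊥ N7 | {N2, N3, N5, N8} holds.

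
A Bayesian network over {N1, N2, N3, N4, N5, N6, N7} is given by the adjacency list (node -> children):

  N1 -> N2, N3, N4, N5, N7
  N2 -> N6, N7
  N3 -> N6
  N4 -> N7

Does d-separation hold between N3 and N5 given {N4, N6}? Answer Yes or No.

4 paths connect N3 and N5; each must be blocked for d-separation to hold:
Path 1: N3 ← N1 → N5
  N1 is a fork and N1 is not conditioned on — no node blocks this path, so it is active.
Path 2: N3 → N6 ← N2 → N7 ← N1 → N5
  N7 is a collider here and neither N7 nor any of its descendants is conditioned on, so the collider stays closed — the path is blocked at N7.
Path 3: N3 → N6 ← N2 → N7 ← N4 ← N1 → N5
  N7 is a collider here and neither N7 nor any of its descendants is conditioned on, so the collider stays closed — the path is blocked at N7.
Path 4: N3 → N6 ← N2 ← N1 → N5
  N6 is a collider and N6 is conditioned on, which opens it; N2 is a chain and N2 is not conditioned on; N1 is a fork and N1 is not conditioned on — no node blocks this path, so it is active.
Since the path N3 ← N1 → N5 is active, N3 and N5 are not d-separated given {N4, N6}.

No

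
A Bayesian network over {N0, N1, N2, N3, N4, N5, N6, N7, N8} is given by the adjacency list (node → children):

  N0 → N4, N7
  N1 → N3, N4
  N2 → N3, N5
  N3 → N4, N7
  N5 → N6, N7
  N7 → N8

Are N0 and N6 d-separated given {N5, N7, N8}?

Yes

There are 6 undirected paths between N0 and N6; checking each against the conditioning set {N5, N7, N8}:
  1. N0 → N7 ← N3 ← N2 → N5 → N6 — N7:collider[open]; N3:chain[open]; N2:fork[open]; N5:chain[blocks] ⇒ blocked
  2. N0 → N7 ← N5 → N6 — N7:collider[open]; N5:fork[blocks] ⇒ blocked
  3. N0 → N4 ← N1 → N3 → N7 ← N5 → N6 — N4:collider[blocks]; N1:fork[open]; N3:chain[open]; N7:collider[open]; N5:fork[blocks] ⇒ blocked
  4. N0 → N4 ← N1 → N3 ← N2 → N5 → N6 — N4:collider[blocks]; N1:fork[open]; N3:collider[open]; N2:fork[open]; N5:chain[blocks] ⇒ blocked
  5. N0 → N4 ← N3 → N7 ← N5 → N6 — N4:collider[blocks]; N3:fork[open]; N7:collider[open]; N5:fork[blocks] ⇒ blocked
  6. N0 → N4 ← N3 ← N2 → N5 → N6 — N4:collider[blocks]; N3:chain[open]; N2:fork[open]; N5:chain[blocks] ⇒ blocked
Every path is blocked, so N0 and N6 are d-separated given {N5, N7, N8}.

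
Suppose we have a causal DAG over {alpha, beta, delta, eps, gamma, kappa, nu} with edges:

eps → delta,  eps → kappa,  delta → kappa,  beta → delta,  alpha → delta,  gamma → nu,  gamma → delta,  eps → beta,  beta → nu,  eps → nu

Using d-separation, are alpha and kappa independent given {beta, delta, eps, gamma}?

Yes

There are 6 undirected paths between alpha and kappa; checking each against the conditioning set {beta, delta, eps, gamma}:
Path 1: alpha → delta → kappa
  delta is a chain here and delta is conditioned on, so the path is blocked at delta.
Path 2: alpha → delta ← beta → nu ← eps → kappa
  beta is a fork here and beta is conditioned on, so the path is blocked at beta.
Path 3: alpha → delta ← beta ← eps → kappa
  beta is a chain here and beta is conditioned on, so the path is blocked at beta.
Path 4: alpha → delta ← eps → kappa
  eps is a fork here and eps is conditioned on, so the path is blocked at eps.
Path 5: alpha → delta ← gamma → nu ← beta ← eps → kappa
  gamma is a fork here and gamma is conditioned on, so the path is blocked at gamma.
Path 6: alpha → delta ← gamma → nu ← eps → kappa
  gamma is a fork here and gamma is conditioned on, so the path is blocked at gamma.
All paths are blocked; alpha ⊥ kappa | {beta, delta, eps, gamma} holds.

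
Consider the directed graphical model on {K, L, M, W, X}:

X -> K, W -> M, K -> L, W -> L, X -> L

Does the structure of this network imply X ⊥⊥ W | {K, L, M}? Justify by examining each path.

Enumerating the 2 paths from X to W and testing each for blocking by {K, L, M}:
Path 1: X → K → L ← W
  K is a chain here and K is conditioned on, so the path is blocked at K.
Path 2: X → L ← W
  L is a collider and L is conditioned on, which opens it — no node blocks this path, so it is active.
At least one path is unblocked, so d-separation fails.

No — X and W are not d-separated given {K, L, M}.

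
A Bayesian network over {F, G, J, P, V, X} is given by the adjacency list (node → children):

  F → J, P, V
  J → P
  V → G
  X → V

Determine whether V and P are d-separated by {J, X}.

We examine all 2 paths between V and P:
  1. V ← F → P — F:fork[open] ⇒ active
  2. V ← F → J → P — F:fork[open]; J:chain[blocks] ⇒ blocked
Because an active path exists, V and P are not d-separated.

No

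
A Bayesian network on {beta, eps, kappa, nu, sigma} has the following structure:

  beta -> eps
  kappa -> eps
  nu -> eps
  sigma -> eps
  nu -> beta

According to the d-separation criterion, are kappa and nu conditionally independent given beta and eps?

No

Enumerating the 2 paths from kappa to nu and testing each for blocking by {beta, eps}:
Path 1: kappa → eps ← beta ← nu
  beta is a chain here and beta is conditioned on, so the path is blocked at beta.
Path 2: kappa → eps ← nu
  eps is a collider and eps is conditioned on, which opens it — no node blocks this path, so it is active.
At least one path is unblocked, so d-separation fails.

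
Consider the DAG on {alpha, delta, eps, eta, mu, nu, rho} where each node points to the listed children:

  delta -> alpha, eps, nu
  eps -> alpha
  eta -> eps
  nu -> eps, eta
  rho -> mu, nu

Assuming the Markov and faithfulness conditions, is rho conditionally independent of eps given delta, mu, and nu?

Enumerating the 4 paths from rho to eps and testing each for blocking by {delta, mu, nu}:
  1. rho → nu ← delta → alpha ← eps — nu:collider[open]; delta:fork[blocks]; alpha:collider[blocks] ⇒ blocked
  2. rho → nu ← delta → eps — nu:collider[open]; delta:fork[blocks] ⇒ blocked
  3. rho → nu → eps — nu:chain[blocks] ⇒ blocked
  4. rho → nu → eta → eps — nu:chain[blocks]; eta:chain[open] ⇒ blocked
Every path is blocked, so rho and eps are d-separated given {delta, mu, nu}.

Yes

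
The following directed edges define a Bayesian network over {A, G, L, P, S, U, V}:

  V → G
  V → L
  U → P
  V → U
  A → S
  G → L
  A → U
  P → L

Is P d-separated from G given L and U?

No — P and G are not d-separated given {L, U}.

4 paths connect P and G; each must be blocked for d-separation to hold:
  1. P ← U ← V → G — U:chain[blocks]; V:fork[open] ⇒ blocked
  2. P ← U ← V → L ← G — U:chain[blocks]; V:fork[open]; L:collider[open] ⇒ blocked
  3. P → L ← V → G — L:collider[open]; V:fork[open] ⇒ active
  4. P → L ← G — L:collider[open] ⇒ active
At least one path is unblocked, so d-separation fails.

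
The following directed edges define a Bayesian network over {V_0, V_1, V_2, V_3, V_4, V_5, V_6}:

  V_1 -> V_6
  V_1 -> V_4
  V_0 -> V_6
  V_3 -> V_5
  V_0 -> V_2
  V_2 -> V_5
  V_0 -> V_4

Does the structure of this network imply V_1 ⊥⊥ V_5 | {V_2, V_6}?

We examine all 2 paths between V_1 and V_5:
Path 1: V_1 → V_6 ← V_0 → V_2 → V_5
  V_2 is a chain here and V_2 is conditioned on, so the path is blocked at V_2.
Path 2: V_1 → V_4 ← V_0 → V_2 → V_5
  V_4 is a collider here and neither V_4 nor any of its descendants is conditioned on, so the collider stays closed — the path is blocked at V_4.
Every path is blocked, so V_1 and V_5 are d-separated given {V_2, V_6}.

Yes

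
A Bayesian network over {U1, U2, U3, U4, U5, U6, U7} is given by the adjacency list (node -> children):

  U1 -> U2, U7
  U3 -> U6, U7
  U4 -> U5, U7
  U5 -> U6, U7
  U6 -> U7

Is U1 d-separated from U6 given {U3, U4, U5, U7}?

No

Enumerating the 4 paths from U1 to U6 and testing each for blocking by {U3, U4, U5, U7}:
  1. U1 → U7 ← U3 → U6 — U7:collider[open]; U3:fork[blocks] ⇒ blocked
  2. U1 → U7 ← U5 → U6 — U7:collider[open]; U5:fork[blocks] ⇒ blocked
  3. U1 → U7 ← U4 → U5 → U6 — U7:collider[open]; U4:fork[blocks]; U5:chain[blocks] ⇒ blocked
  4. U1 → U7 ← U6 — U7:collider[open] ⇒ active
Since the path U1 → U7 ← U6 is active, U1 and U6 are not d-separated given {U3, U4, U5, U7}.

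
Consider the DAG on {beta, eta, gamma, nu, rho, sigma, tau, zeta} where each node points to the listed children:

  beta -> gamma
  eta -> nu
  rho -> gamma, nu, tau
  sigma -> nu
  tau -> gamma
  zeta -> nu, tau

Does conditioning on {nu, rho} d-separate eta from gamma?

Enumerating the 4 paths from eta to gamma and testing each for blocking by {nu, rho}:
Path 1: eta → nu ← zeta → tau → gamma
  nu is a collider and nu is conditioned on, which opens it; zeta is a fork and zeta is not conditioned on; tau is a chain and tau is not conditioned on — no node blocks this path, so it is active.
Path 2: eta → nu ← zeta → tau ← rho → gamma
  tau is a collider here and neither tau nor any of its descendants is conditioned on, so the collider stays closed — the path is blocked at tau.
Path 3: eta → nu ← rho → gamma
  rho is a fork here and rho is conditioned on, so the path is blocked at rho.
Path 4: eta → nu ← rho → tau → gamma
  rho is a fork here and rho is conditioned on, so the path is blocked at rho.
Because an active path exists, eta and gamma are not d-separated.

No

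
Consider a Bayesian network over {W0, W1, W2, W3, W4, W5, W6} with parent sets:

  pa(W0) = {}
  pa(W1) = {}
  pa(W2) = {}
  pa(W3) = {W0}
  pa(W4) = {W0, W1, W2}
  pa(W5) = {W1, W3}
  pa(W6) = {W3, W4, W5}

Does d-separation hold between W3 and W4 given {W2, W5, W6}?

5 paths connect W3 and W4; each must be blocked for d-separation to hold:
  1. W3 → W5 ← W1 → W4 — W5:collider[open]; W1:fork[open] ⇒ active
  2. W3 → W5 → W6 ← W4 — W5:chain[blocks]; W6:collider[open] ⇒ blocked
  3. W3 ← W0 → W4 — W0:fork[open] ⇒ active
  4. W3 → W6 ← W5 ← W1 → W4 — W6:collider[open]; W5:chain[blocks]; W1:fork[open] ⇒ blocked
  5. W3 → W6 ← W4 — W6:collider[open] ⇒ active
Since the path W3 → W5 ← W1 → W4 is active, W3 and W4 are not d-separated given {W2, W5, W6}.

No — W3 and W4 are not d-separated given {W2, W5, W6}.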